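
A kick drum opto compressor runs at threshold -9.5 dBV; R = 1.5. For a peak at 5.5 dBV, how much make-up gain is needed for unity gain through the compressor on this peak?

5 dB

Overshoot 15 dB → 15/1.5 = 10 dB after compression, so the compressed level is -9.5 + 10 = 0.5 dBV.
Make-up = target − compressed = 5.5 − 0.5 = 5 dB.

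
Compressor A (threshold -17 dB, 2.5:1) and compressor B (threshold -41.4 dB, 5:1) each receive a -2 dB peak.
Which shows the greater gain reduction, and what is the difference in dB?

B, by 22.52 dB

A: GR = 15 − 15/2.5 = 9 dB.
B: GR = 39.4 − 39.4/5 = 31.52 dB.
B reduces 22.52 dB more.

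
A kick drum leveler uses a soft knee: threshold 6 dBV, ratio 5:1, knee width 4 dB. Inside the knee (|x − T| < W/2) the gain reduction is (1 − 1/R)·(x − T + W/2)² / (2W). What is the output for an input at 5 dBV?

x − T + W/2 = 5 − 6 + 2 = 1.
GR = (1 − 1/5) × 1² / 8 = 0.8 × 1 / 8 = 0.1 dB.
Output = 5 − 0.1 = 4.9 dBV.

4.9 dBV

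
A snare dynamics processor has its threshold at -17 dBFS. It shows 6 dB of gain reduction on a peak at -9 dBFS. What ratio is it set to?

Input overshoot = -9 − (-17) = 8 dB.
Output overshoot = 8 − 6 = 2 dB.
Ratio = input overshoot / output overshoot = 8 / 2 = 4.

4:1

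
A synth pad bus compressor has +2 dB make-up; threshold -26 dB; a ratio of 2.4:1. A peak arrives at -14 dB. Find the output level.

-14 dB sits 12 dB over threshold.
2.4:1 compression reduces that to 12/2.4 = 5 dB over.
That puts the output at -21 dB; make-up adds 2 dB, giving -19 dB.

-19 dB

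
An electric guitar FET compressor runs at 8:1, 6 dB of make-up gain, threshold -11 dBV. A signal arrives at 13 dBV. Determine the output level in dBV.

The input is 24 dB above the -11 dBV threshold.
8:1 compression reduces that to 24/8 = 3 dB over.
So the level is -11 + 3 = -8 dBV; make-up adds 6 dB, giving -2 dBV.

-2 dBV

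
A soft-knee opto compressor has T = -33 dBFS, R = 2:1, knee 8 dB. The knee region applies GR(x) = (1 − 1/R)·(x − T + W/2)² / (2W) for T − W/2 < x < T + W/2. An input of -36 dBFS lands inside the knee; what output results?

-36.03125 dBFS

x − T + W/2 = -36 − (-33) + 4 = 1.
GR = (1 − 1/2) × 1² / 16 = 0.5 × 1 / 16 = 0.03125 dB.
Output = -36 − 0.03125 = -36.03125 dBFS.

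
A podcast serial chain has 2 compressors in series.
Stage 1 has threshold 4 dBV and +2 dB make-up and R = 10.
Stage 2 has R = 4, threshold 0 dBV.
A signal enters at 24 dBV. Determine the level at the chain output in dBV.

Stage 1: 20 dB above 4 dBV, reduced 10:1 to 2 dB above → 6 dBV; +2 dB make-up → 8 dBV.
Stage 2: 8 dBV is 8 dB over 0 dBV; at 4:1 that becomes 2 dB over, giving 2 dBV.

2 dBV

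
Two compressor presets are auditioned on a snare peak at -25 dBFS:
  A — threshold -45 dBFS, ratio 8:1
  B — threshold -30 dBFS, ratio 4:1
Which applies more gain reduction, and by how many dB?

A: 20 dB over, compressed to 2.5 dB over, so 17.5 dB of GR.
B: 5 dB over, compressed to 1.25 dB over, so 3.75 dB of GR.
A reduces 13.75 dB more.

A, by 13.75 dB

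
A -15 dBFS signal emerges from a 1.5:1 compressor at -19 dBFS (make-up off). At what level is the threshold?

-27 dBFS

Let T be the threshold. Output overshoot = (input overshoot)/R, so -19 − T = (-15 − T)/1.5.
1.5·(-19 − T) = -15 − T → 0.5·T = -28.5 − (-15) = -13.5.
T = -13.5/0.5 = -27 dBFS.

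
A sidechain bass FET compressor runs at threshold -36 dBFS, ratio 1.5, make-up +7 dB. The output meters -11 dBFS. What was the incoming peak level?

-9 dBFS

Before make-up, the level was -11 − 7 = -18 dBFS.
The compressed level sits -18 − (-36) = 18 dB over threshold.
Input overshoot = R × output overshoot = 27 dB → input = -36 + 27 = -9 dBFS.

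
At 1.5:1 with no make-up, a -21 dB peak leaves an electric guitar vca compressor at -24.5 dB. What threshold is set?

-31.5 dB

Gain reduction = -21 − (-24.5) = 3.5 dB; output overshoot = GR / (R − 1) = 3.5 / 0.5 = 7 dB.
Threshold = output − output overshoot = -24.5 − 7 = -31.5 dB.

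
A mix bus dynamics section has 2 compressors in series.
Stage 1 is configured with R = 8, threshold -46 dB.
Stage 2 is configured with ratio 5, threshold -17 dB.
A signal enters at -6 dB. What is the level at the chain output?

-41 dB

Stage 1: overshoot 40 dB → 40/8 = 5 dB → -41 dB.
Stage 2: -41 dB ≤ -17 dB, so stage 2 doesn't engage; output -41 dB.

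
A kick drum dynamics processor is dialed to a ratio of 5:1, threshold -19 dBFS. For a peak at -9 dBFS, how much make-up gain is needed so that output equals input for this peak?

Without make-up, output = threshold + overshoot/5 = -19 + 2 = -17 dBFS.
Gap to target: 8 dB.

8 dB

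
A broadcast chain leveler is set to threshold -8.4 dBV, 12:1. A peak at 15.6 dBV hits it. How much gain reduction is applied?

The signal is 24 dB above threshold.
A 12:1 ratio leaves 2 dB of that excess.
GR = overshoot in − overshoot out = 24 − 2 = 22 dB.

22 dB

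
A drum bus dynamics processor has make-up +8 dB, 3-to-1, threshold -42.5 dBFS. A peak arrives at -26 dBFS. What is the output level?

-29 dBFS

Overshoot: -26 − (-42.5) = 16.5 dB.
3:1 compression reduces that to 16.5/3 = 5.5 dB over.
So the level is -42.5 + 5.5 = -37 dBFS; make-up adds 8 dB, giving -29 dBFS.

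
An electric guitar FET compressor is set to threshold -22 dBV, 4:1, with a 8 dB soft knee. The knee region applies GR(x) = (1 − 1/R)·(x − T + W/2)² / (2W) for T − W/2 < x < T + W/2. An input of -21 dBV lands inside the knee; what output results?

x − T + W/2 = -21 − (-22) + 4 = 5.
GR = (1 − 1/4) × 5² / 16 = 0.75 × 25 / 16 = 1.171875 dB.
Output = -21 − 1.171875 = -22.171875 dBV.

-22.171875 dBV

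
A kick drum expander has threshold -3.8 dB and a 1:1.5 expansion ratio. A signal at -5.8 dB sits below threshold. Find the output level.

Below threshold, a 1:1.5 expander applies gain = (1.5−1)×(T − x) of attenuation.
(1.5−1) × 2 = 1 dB, so output = -5.8 − 1 = -6.8 dB.

-6.8 dB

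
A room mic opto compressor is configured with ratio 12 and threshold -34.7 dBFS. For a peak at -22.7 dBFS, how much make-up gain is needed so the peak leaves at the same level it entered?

Overshoot 12 dB → 12/12 = 1 dB after compression, so the compressed level is -34.7 + 1 = -33.7 dBFS.
Make-up = target − compressed = -22.7 − (-33.7) = 11 dB.

11 dB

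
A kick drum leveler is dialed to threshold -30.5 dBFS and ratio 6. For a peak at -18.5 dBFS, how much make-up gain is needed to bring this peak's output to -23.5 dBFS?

5 dB

Without make-up, output = threshold + overshoot/6 = -30.5 + 2 = -28.5 dBFS.
Gap to target: 5 dB.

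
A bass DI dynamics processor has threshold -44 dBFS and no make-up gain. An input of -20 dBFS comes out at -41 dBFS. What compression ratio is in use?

Input overshoot = -20 − (-44) = 24 dB; output overshoot = -41 − (-44) = 3 dB.
Ratio = 24 / 3 = 8.

8:1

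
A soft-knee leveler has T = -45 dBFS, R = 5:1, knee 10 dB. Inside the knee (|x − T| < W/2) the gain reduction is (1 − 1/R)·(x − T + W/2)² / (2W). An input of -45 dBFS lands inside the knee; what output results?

x − T + W/2 = -45 − (-45) + 5 = 5.
GR = (1 − 1/5) × 5² / 20 = 0.8 × 25 / 20 = 1 dB.
Output = -45 − 1 = -46 dBFS.

-46 dBFS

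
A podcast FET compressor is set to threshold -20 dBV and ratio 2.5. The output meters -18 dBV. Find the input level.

That's 2 dB above the -20 dBV threshold.
Undo the ratio: input overshoot = 2 × 2.5 = 5 dB, giving input = -15 dBV.

-15 dBV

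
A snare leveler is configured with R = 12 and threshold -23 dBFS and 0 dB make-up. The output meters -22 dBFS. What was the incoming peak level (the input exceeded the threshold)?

The compressed level sits -22 − (-23) = 1 dB over threshold.
Undo the ratio: input overshoot = 1 × 12 = 12 dB, giving input = -11 dBFS.

-11 dBFS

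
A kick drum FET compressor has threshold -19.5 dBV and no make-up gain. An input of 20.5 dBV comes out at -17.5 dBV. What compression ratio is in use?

20:1

Input overshoot = 20.5 − (-19.5) = 40 dB; output overshoot = -17.5 − (-19.5) = 2 dB.
Ratio = 40 / 2 = 20.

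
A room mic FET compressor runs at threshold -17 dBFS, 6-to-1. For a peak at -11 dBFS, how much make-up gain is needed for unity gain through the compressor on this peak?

5 dB

Overshoot 6 dB → 6/6 = 1 dB after compression, so the compressed level is -17 + 1 = -16 dBFS.
Make-up = target − compressed = -11 − (-16) = 5 dB.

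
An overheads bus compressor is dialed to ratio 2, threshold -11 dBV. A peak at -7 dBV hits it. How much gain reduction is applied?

2 dB

Overshoot = -7 − (-11) = 4 dB.
At 2:1, output sits 4/2 = 2 dB above threshold.
GR = overshoot in − overshoot out = 4 − 2 = 2 dB.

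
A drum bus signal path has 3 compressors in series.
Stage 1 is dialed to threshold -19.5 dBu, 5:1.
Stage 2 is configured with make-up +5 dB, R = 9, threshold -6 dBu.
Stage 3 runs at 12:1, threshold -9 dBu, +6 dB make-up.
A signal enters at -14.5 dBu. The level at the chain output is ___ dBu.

-7.5 dBu

Stage 1: 5 dB above -19.5 dBu, reduced 5:1 to 1 dB above → -18.5 dBu.
Stage 2: -18.5 dBu is at or below the -6 dBu threshold — no compression; make-up brings it to -13.5 dBu.
Stage 3: below threshold (-13.5 ≤ -9); passes unchanged; make-up brings it to -7.5 dBu.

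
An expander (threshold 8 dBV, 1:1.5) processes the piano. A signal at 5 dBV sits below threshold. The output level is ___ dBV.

Below threshold, a 1:1.5 expander applies gain = (1.5−1)×(T − x) of attenuation.
(1.5−1) × 3 = 1.5 dB, so output = 5 − 1.5 = 3.5 dBV.

3.5 dBV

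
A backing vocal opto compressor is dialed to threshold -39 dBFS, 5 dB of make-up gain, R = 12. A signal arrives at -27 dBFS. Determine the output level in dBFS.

-33 dBFS

Overshoot: -27 − (-39) = 12 dB.
12:1 compression reduces that to 12/12 = 1 dB over.
Output = -39 + 1 = -38 dBFS; make-up adds 5 dB, giving -33 dBFS.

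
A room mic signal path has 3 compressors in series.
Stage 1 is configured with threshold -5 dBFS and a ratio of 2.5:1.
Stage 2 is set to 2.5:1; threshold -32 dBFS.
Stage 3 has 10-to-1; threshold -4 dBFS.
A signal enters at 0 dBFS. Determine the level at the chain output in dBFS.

-20.4 dBFS

Stage 1: 5 dB above -5 dBFS, reduced 2.5:1 to 2 dB above → -3 dBFS.
Stage 2: 29 dB above -32 dBFS, reduced 2.5:1 to 11.6 dB above → -20.4 dBFS.
Stage 3: below threshold (-20.4 ≤ -4); passes unchanged; output -20.4 dBFS.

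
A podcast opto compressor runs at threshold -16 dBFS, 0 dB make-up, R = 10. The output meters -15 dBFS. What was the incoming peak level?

Post-compression overshoot = -15 − (-16) = 1 dB.
Input overshoot = R × output overshoot = 10 dB → input = -16 + 10 = -6 dBFS.

-6 dBFS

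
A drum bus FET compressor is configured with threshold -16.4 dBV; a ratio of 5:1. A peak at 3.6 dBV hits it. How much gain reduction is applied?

Overshoot = 3.6 − (-16.4) = 20 dB.
A 5:1 ratio leaves 4 dB of that excess.
Gain reduction = 20 − 4 = 16 dB.

16 dB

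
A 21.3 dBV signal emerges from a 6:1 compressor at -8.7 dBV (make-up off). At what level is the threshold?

-14.7 dBV

Input is 36 dB above T (since output overshoot × R = input overshoot: (-8.7 − T)·6 = 21.3 − T gives T = -14.7 dBV).
Check: -14.7 + (21.3 − (-14.7))/6 = -14.7 + 6 = -8.7 dBV. ✓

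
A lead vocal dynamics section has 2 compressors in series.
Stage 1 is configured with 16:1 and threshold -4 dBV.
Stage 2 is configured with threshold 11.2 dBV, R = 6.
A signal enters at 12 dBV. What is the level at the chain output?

Stage 1: 12 dBV is 16 dB over -4 dBV; at 16:1 that becomes 1 dB over, giving -3 dBV.
Stage 2: -3 dBV is at or below the 11.2 dBV threshold — no compression; output -3 dBV.

-3 dBV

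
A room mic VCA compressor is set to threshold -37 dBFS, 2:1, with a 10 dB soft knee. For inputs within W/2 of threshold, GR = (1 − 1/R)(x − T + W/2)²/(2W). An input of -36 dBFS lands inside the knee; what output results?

-36.9 dBFS

x − T + W/2 = -36 − (-37) + 5 = 6.
GR = (1 − 1/2) × 6² / 20 = 0.5 × 36 / 20 = 0.9 dB.
Output = -36 − 0.9 = -36.9 dBFS.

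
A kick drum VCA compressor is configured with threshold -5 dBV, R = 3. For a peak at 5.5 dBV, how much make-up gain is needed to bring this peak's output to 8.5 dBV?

Overshoot 10.5 dB → 10.5/3 = 3.5 dB after compression, so the compressed level is -5 + 3.5 = -1.5 dBV.
Make-up = target − compressed = 8.5 − (-1.5) = 10 dB.

10 dB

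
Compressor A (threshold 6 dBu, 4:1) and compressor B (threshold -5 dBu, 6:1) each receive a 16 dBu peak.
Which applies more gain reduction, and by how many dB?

A: overshoot 10 dB → output overshoot 2.5 dB → GR 7.5 dB.
B: overshoot 21 dB → output overshoot 3.5 dB → GR 17.5 dB.
B reduces 10 dB more.

B, by 10 dB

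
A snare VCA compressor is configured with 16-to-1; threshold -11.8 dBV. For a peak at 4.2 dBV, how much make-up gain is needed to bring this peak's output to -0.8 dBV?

Overshoot 16 dB → 16/16 = 1 dB after compression, so the compressed level is -11.8 + 1 = -10.8 dBV.
Make-up = target − compressed = -0.8 − (-10.8) = 10 dB.

10 dB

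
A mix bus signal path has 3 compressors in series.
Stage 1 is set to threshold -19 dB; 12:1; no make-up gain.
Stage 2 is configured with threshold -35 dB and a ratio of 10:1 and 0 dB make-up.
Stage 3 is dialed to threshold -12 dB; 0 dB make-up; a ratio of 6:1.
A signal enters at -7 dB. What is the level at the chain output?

-33.3 dB

Stage 1: -7 dB is 12 dB over -19 dB; at 12:1 that becomes 1 dB over, giving -18 dB.
Stage 2: overshoot 17 dB → 17/10 = 1.7 dB → -33.3 dB.
Stage 3: below threshold (-33.3 ≤ -12); passes unchanged; output -33.3 dB.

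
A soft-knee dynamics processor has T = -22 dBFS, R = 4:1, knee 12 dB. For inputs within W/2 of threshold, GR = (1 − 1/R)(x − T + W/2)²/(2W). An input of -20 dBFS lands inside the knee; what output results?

x − T + W/2 = -20 − (-22) + 6 = 8.
GR = (1 − 1/4) × 8² / 24 = 0.75 × 64 / 24 = 2 dB.
Output = -20 − 2 = -22 dBFS.

-22 dBFS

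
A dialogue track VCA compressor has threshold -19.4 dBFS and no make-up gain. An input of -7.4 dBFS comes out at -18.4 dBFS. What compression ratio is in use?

Input overshoot = -7.4 − (-19.4) = 12 dB; output overshoot = -18.4 − (-19.4) = 1 dB.
Ratio = 12 / 1 = 12.

12:1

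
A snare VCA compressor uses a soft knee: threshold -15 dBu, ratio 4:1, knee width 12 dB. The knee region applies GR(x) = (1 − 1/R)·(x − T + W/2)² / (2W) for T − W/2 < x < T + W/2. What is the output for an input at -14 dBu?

x − T + W/2 = -14 − (-15) + 6 = 7.
GR = (1 − 1/4) × 7² / 24 = 0.75 × 49 / 24 = 1.53125 dB.
Output = -14 − 1.53125 = -15.53125 dBu.

-15.53125 dBu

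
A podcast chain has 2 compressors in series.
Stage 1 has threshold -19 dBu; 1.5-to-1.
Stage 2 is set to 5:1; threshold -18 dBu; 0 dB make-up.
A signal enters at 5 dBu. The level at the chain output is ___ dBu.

Stage 1: 5 dBu is 24 dB over -19 dBu; at 1.5:1 that becomes 16 dB over, giving -3 dBu.
Stage 2: -3 dBu is 15 dB over -18 dBu; at 5:1 that becomes 3 dB over, giving -15 dBu.

-15 dBu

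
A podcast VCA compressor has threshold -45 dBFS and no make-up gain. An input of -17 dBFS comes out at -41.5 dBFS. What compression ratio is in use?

8:1

Input overshoot = -17 − (-45) = 28 dB; output overshoot = -41.5 − (-45) = 3.5 dB.
Ratio = 28 / 3.5 = 8.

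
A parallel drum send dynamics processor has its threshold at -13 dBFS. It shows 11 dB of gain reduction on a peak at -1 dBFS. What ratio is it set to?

Input overshoot = -1 − (-13) = 12 dB.
Output overshoot = 12 − 11 = 1 dB.
Ratio = input overshoot / output overshoot = 12 / 1 = 12.

12:1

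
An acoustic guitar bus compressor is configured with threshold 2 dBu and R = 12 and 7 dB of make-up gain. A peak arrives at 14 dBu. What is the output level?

10 dBu

14 dBu sits 12 dB over threshold.
12:1 compression reduces that to 12/12 = 1 dB over.
Output = 2 + 1 = 3 dBu; make-up adds 7 dB, giving 10 dBu.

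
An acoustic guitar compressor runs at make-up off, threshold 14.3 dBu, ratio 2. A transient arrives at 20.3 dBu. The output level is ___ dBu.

Overshoot: 20.3 − 14.3 = 6 dB.
At 2:1 the overshoot is divided by 2, leaving 3 dB above threshold.
That puts the output at 17.3 dBu.

17.3 dBu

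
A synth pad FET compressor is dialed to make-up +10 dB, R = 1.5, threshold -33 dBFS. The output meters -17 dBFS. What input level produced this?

-24 dBFS

Remove make-up: -17 − 10 = -27 dBFS.
The compressed level sits -27 − (-33) = 6 dB over threshold.
Undo the ratio: input overshoot = 6 × 1.5 = 9 dB, giving input = -24 dBFS.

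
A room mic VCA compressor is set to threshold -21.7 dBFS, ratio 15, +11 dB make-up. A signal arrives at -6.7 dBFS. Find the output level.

-9.7 dBFS

-6.7 dBFS sits 15 dB over threshold.
The 15 dB excess becomes 1 dB after 15:1 reduction.
That puts the output at -20.7 dBFS; make-up adds 11 dB, giving -9.7 dBFS.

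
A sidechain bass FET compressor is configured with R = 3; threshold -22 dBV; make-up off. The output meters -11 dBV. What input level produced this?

11 dBV

That's 11 dB above the -22 dBV threshold.
Input overshoot = R × output overshoot = 33 dB → input = -22 + 33 = 11 dBV.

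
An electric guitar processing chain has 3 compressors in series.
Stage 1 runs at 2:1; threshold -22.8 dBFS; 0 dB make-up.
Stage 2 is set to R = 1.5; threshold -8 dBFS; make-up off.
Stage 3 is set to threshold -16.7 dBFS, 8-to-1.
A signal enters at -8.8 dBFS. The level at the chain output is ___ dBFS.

-16.5875 dBFS

Stage 1: 14 dB above -22.8 dBFS, reduced 2:1 to 7 dB above → -15.8 dBFS.
Stage 2: -15.8 dBFS ≤ -8 dBFS, so stage 2 doesn't engage; output -15.8 dBFS.
Stage 3: 0.9 dB above -16.7 dBFS, reduced 8:1 to 0.1125 dB above → -16.5875 dBFS.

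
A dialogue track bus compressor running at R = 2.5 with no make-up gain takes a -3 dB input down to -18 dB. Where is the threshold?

-28 dB

Let T be the threshold. Output overshoot = (input overshoot)/R, so -18 − T = (-3 − T)/2.5.
2.5·(-18 − T) = -3 − T → 1.5·T = -45 − (-3) = -42.
T = -42/1.5 = -28 dB.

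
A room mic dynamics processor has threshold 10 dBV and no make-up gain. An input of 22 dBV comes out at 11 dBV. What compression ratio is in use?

Input overshoot = 22 − 10 = 12 dB; output overshoot = 11 − 10 = 1 dB.
Ratio = 12 / 1 = 12.

12:1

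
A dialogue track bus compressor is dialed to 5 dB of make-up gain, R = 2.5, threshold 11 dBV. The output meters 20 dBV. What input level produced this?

Stripping the +5 dB make-up gives 15 dBV at the gain stage.
Post-compression overshoot = 15 − 11 = 4 dB.
Input overshoot = R × output overshoot = 10 dB → input = 11 + 10 = 21 dBV.

21 dBV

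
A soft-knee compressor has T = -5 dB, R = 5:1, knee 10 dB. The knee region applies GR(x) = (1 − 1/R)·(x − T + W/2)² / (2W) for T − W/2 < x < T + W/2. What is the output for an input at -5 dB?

x − T + W/2 = -5 − (-5) + 5 = 5.
GR = (1 − 1/5) × 5² / 20 = 0.8 × 25 / 20 = 1 dB.
Output = -5 − 1 = -6 dB.

-6 dB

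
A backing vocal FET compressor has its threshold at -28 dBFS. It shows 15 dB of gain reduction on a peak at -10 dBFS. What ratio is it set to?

6:1

Input overshoot = -10 − (-28) = 18 dB.
Output overshoot = 18 − 15 = 3 dB.
Ratio = input overshoot / output overshoot = 18 / 3 = 6.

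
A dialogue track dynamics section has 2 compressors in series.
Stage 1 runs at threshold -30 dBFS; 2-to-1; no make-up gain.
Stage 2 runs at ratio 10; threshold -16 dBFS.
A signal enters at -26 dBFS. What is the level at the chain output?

Stage 1: -26 dBFS is 4 dB over -30 dBFS; at 2:1 that becomes 2 dB over, giving -28 dBFS.
Stage 2: -28 dBFS is at or below the -16 dBFS threshold — no compression; output -28 dBFS.

-28 dBFS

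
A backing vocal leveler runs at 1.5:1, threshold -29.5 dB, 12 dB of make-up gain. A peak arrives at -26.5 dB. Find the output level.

-15.5 dB

-26.5 dB sits 3 dB over threshold.
The 3 dB excess becomes 2 dB after 1.5:1 reduction.
Output = -29.5 + 2 = -27.5 dB; make-up adds 12 dB, giving -15.5 dB.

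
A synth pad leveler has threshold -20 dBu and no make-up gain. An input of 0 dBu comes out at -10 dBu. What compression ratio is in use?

Input overshoot = 0 − (-20) = 20 dB; output overshoot = -10 − (-20) = 10 dB.
Ratio = 20 / 10 = 2.

2:1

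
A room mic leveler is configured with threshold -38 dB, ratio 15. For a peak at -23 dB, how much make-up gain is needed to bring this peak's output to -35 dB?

2 dB

The peak compresses to -38 + 15/15 = -37 dB.
To reach -35 dB requires -35 − (-37) = 2 dB of make-up.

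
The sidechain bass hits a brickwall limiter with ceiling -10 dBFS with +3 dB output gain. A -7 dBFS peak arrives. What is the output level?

-7 dBFS

At ∞:1, everything above -10 dBFS is held at the ceiling.
Output gain then adds 3 dB: -10 + 3 = -7 dBFS.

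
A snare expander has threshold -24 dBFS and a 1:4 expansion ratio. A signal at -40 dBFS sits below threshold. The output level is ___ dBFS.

-88 dBFS

Undershoot = (-24) − (-40) = 16 dB.
At 1:4, that expands to 64 dB under threshold.
Output = -24 − 64 = -88 dBFS.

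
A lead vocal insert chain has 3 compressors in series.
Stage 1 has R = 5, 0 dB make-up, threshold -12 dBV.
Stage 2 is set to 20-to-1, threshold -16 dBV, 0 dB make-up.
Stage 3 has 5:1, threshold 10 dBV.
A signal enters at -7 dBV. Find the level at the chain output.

Stage 1: 5 dB above -12 dBV, reduced 5:1 to 1 dB above → -11 dBV.
Stage 2: -11 dBV is 5 dB over -16 dBV; at 20:1 that becomes 0.25 dB over, giving -15.75 dBV.
Stage 3: below threshold (-15.75 ≤ 10); passes unchanged; output -15.75 dBV.

-15.75 dBV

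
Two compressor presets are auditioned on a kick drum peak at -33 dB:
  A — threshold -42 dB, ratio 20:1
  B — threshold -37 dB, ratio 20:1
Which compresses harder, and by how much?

A, by 4.75 dB

A: GR = 9 − 9/20 = 8.55 dB.
B: GR = 4 − 4/20 = 3.8 dB.
A reduces 4.75 dB more.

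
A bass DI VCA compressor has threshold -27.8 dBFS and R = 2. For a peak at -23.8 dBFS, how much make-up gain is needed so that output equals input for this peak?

2 dB

Without make-up, output = threshold + overshoot/2 = -27.8 + 2 = -25.8 dBFS.
Gap to target: 2 dB.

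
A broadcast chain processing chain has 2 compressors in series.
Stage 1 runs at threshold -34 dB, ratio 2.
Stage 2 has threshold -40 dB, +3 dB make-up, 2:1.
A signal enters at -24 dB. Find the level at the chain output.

Stage 1: overshoot 10 dB → 10/2 = 5 dB → -29 dB.
Stage 2: overshoot 11 dB → 11/2 = 5.5 dB → -34.5 dB; +3 dB make-up → -31.5 dB.

-31.5 dB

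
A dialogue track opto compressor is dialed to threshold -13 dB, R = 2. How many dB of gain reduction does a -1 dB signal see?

The signal is 12 dB above threshold.
A 2:1 ratio leaves 6 dB of that excess.
GR = overshoot in − overshoot out = 12 − 6 = 6 dB.

6 dB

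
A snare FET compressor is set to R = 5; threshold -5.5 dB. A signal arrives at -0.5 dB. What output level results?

-4.5 dB

The input is 5 dB above the -5.5 dB threshold.
The 5 dB excess becomes 1 dB after 5:1 reduction.
Output = -5.5 + 1 = -4.5 dB.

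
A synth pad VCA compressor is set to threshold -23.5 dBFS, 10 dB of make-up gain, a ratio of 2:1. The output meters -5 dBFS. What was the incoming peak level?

-6.5 dBFS

Before make-up, the level was -5 − 10 = -15 dBFS.
That's 8.5 dB above the -23.5 dBFS threshold.
Undo the ratio: input overshoot = 8.5 × 2 = 17 dB, giving input = -6.5 dBFS.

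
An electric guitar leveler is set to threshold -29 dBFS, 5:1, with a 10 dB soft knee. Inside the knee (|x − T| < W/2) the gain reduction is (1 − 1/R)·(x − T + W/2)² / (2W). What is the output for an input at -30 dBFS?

x − T + W/2 = -30 − (-29) + 5 = 4.
GR = (1 − 1/5) × 4² / 20 = 0.8 × 16 / 20 = 0.64 dB.
Output = -30 − 0.64 = -30.64 dBFS.

-30.64 dBFS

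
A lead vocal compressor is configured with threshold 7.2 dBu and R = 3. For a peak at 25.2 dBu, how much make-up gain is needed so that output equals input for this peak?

Overshoot 18 dB → 18/3 = 6 dB after compression, so the compressed level is 7.2 + 6 = 13.2 dBu.
Make-up = target − compressed = 25.2 − 13.2 = 12 dB.

12 dB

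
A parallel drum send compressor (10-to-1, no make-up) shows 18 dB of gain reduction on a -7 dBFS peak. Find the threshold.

-27 dBFS

Gain reduction = -7 − (-25) = 18 dB; output overshoot = GR / (R − 1) = 18 / 9 = 2 dB.
Threshold = output − output overshoot = -25 − 2 = -27 dBFS.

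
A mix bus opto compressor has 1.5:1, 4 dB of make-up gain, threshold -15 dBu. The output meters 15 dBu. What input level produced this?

24 dBu

Before make-up, the level was 15 − 4 = 11 dBu.
That's 26 dB above the -15 dBu threshold.
Input overshoot = R × output overshoot = 39 dB → input = -15 + 39 = 24 dBu.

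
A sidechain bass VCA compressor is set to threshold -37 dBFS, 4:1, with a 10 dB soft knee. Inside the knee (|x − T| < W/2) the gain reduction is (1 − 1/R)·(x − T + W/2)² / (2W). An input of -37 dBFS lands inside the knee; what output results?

-37.9375 dBFS

x − T + W/2 = -37 − (-37) + 5 = 5.
GR = (1 − 1/4) × 5² / 20 = 0.75 × 25 / 20 = 0.9375 dB.
Output = -37 − 0.9375 = -37.9375 dBFS.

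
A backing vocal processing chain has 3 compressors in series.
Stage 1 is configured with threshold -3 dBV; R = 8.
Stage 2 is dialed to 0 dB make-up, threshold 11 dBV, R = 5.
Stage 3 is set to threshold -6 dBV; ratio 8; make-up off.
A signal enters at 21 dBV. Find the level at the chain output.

-5.25 dBV

Stage 1: 24 dB above -3 dBV, reduced 8:1 to 3 dB above → 0 dBV.
Stage 2: 0 dBV ≤ 11 dBV, so stage 2 doesn't engage; output 0 dBV.
Stage 3: 0 dBV is 6 dB over -6 dBV; at 8:1 that becomes 0.75 dB over, giving -5.25 dBV.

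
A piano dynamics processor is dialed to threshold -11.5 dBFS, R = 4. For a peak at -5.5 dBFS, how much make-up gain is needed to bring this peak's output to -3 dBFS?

7 dB

The peak compresses to -11.5 + 6/4 = -10 dBFS.
To reach -3 dBFS requires -3 − (-10) = 7 dB of make-up.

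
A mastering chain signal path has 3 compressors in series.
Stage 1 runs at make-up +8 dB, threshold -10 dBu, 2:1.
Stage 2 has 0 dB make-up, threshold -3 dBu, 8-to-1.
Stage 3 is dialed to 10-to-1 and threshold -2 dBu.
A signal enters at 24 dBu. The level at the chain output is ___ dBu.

Stage 1: 24 dBu is 34 dB over -10 dBu; at 2:1 that becomes 17 dB over, giving 7 dBu; +8 dB make-up → 15 dBu.
Stage 2: 15 dBu is 18 dB over -3 dBu; at 8:1 that becomes 2.25 dB over, giving -0.75 dBu.
Stage 3: overshoot 1.25 dB → 1.25/10 = 0.125 dB → -1.875 dBu.

-1.875 dBu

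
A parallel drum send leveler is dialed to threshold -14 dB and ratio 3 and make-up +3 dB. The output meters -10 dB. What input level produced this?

Before make-up, the level was -10 − 3 = -13 dB.
The compressed level sits -13 − (-14) = 1 dB over threshold.
Before 3:1 compression the overshoot was 1 × 3 = 3 dB, so input = -14 + 3 = -11 dB.

-11 dB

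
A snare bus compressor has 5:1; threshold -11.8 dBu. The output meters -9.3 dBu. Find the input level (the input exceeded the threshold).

That's 2.5 dB above the -11.8 dBu threshold.
Input overshoot = R × output overshoot = 12.5 dB → input = -11.8 + 12.5 = 0.7 dBu.

0.7 dBu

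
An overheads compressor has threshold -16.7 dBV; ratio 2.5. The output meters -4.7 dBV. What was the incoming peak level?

That's 12 dB above the -16.7 dBV threshold.
Input overshoot = R × output overshoot = 30 dB → input = -16.7 + 30 = 13.3 dBV.

13.3 dBV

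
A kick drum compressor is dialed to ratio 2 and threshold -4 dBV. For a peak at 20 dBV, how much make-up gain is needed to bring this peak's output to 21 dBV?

The peak compresses to -4 + 24/2 = 8 dBV.
To reach 21 dBV requires 21 − 8 = 13 dB of make-up.

13 dB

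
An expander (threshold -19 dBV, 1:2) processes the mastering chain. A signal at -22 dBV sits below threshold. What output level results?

The input is 3 dB below the -19 dBV threshold.
A 1:2 expander multiplies undershoot by 2: 3 × 2 = 6 dB below threshold.
Output = -19 − 6 = -25 dBV.

-25 dBV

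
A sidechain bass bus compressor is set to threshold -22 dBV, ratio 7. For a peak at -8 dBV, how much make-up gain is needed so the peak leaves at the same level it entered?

12 dB

Without make-up, output = threshold + overshoot/7 = -22 + 2 = -20 dBV.
Gap to target: 12 dB.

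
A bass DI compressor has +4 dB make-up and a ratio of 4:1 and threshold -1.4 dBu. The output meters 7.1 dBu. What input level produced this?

16.6 dBu

Remove make-up: 7.1 − 4 = 3.1 dBu.
The compressed level sits 3.1 − (-1.4) = 4.5 dB over threshold.
Input overshoot = R × output overshoot = 18 dB → input = -1.4 + 18 = 16.6 dBu.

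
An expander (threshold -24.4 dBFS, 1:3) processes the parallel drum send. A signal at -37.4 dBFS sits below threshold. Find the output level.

Below threshold, a 1:3 expander applies gain = (3−1)×(T − x) of attenuation.
(3−1) × 13 = 26 dB, so output = -37.4 − 26 = -63.4 dBFS.

-63.4 dBFS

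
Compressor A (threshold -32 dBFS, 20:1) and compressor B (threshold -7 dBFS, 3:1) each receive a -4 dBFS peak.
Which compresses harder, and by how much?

A: 28 dB over, compressed to 1.4 dB over, so 26.6 dB of GR.
B: 3 dB over, compressed to 1 dB over, so 2 dB of GR.
A reduces 24.6 dB more.

A, by 24.6 dB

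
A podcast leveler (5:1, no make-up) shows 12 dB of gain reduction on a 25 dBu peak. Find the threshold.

10 dBu

Gain reduction = 25 − 13 = 12 dB; output overshoot = GR / (R − 1) = 12 / 4 = 3 dB.
Threshold = output − output overshoot = 13 − 3 = 10 dBu.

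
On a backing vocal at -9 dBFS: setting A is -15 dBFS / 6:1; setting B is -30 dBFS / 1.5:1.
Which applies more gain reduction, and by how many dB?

A: GR = 6 − 6/6 = 5 dB.
B: GR = 21 − 21/1.5 = 7 dB.
B reduces 2 dB more.

B, by 2 dB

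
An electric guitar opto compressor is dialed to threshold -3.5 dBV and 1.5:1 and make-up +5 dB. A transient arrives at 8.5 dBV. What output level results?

9.5 dBV

The input is 12 dB above the -3.5 dBV threshold.
1.5:1 compression reduces that to 12/1.5 = 8 dB over.
That puts the output at 4.5 dBV; make-up adds 5 dB, giving 9.5 dBV.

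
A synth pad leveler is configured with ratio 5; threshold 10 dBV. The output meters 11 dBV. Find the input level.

That's 1 dB above the 10 dBV threshold.
Input overshoot = R × output overshoot = 5 dB → input = 10 + 5 = 15 dBV.

15 dBV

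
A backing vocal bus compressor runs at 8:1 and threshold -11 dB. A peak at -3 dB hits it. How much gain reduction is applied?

7 dB

Overshoot = -3 − (-11) = 8 dB.
At 8:1, output sits 8/8 = 1 dB above threshold.
GR = overshoot in − overshoot out = 8 − 1 = 7 dB.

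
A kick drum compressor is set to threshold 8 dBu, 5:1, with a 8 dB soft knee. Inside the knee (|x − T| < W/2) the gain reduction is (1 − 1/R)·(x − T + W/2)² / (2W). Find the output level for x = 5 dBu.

x − T + W/2 = 5 − 8 + 4 = 1.
GR = (1 − 1/5) × 1² / 16 = 0.8 × 1 / 16 = 0.05 dB.
Output = 5 − 0.05 = 4.95 dBu.

4.95 dBu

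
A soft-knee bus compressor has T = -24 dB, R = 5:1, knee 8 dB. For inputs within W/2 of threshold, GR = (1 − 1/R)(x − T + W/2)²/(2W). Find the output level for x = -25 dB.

x − T + W/2 = -25 − (-24) + 4 = 3.
GR = (1 − 1/5) × 3² / 16 = 0.8 × 9 / 16 = 0.45 dB.
Output = -25 − 0.45 = -25.45 dB.

-25.45 dB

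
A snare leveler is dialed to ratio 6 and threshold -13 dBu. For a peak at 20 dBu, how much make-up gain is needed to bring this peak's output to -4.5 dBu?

Without make-up, output = threshold + overshoot/6 = -13 + 5.5 = -7.5 dBu.
Gap to target: 3 dB.

3 dB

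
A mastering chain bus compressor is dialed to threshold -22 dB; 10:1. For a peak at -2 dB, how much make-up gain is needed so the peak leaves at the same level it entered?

Overshoot 20 dB → 20/10 = 2 dB after compression, so the compressed level is -22 + 2 = -20 dB.
Make-up = target − compressed = -2 − (-20) = 18 dB.

18 dB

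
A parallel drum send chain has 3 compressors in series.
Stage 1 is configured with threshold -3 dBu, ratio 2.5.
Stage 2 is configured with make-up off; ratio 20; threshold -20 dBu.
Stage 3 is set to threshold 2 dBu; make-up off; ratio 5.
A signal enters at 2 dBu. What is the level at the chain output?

-19.05 dBu

Stage 1: 5 dB above -3 dBu, reduced 2.5:1 to 2 dB above → -1 dBu.
Stage 2: -1 dBu is 19 dB over -20 dBu; at 20:1 that becomes 0.95 dB over, giving -19.05 dBu.
Stage 3: -19.05 dBu ≤ 2 dBu, so stage 3 doesn't engage; output -19.05 dBu.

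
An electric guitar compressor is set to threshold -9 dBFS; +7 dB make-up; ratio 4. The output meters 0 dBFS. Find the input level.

Stripping the +7 dB make-up gives -7 dBFS at the gain stage.
That's 2 dB above the -9 dBFS threshold.
Input overshoot = R × output overshoot = 8 dB → input = -9 + 8 = -1 dBFS.

-1 dBFS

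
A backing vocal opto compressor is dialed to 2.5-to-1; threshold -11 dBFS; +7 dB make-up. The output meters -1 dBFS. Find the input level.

Remove make-up: -1 − 7 = -8 dBFS.
The compressed level sits -8 − (-11) = 3 dB over threshold.
Before 2.5:1 compression the overshoot was 3 × 2.5 = 7.5 dB, so input = -11 + 7.5 = -3.5 dBFS.

-3.5 dBFS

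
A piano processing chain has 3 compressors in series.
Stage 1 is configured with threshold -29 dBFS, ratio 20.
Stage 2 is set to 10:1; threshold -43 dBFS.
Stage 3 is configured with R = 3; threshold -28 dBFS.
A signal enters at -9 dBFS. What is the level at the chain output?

Stage 1: overshoot 20 dB → 20/20 = 1 dB → -28 dBFS.
Stage 2: 15 dB above -43 dBFS, reduced 10:1 to 1.5 dB above → -41.5 dBFS.
Stage 3: -41.5 dBFS is at or below the -28 dBFS threshold — no compression; output -41.5 dBFS.

-41.5 dBFS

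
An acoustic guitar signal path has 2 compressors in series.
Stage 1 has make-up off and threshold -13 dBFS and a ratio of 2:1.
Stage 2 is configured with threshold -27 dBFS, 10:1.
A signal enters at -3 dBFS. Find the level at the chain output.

-25.1 dBFS

Stage 1: overshoot 10 dB → 10/2 = 5 dB → -8 dBFS.
Stage 2: -8 dBFS is 19 dB over -27 dBFS; at 10:1 that becomes 1.9 dB over, giving -25.1 dBFS.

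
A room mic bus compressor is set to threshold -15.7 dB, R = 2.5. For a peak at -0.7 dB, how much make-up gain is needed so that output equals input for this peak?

Without make-up, output = threshold + overshoot/2.5 = -15.7 + 6 = -9.7 dB.
Gap to target: 9 dB.

9 dB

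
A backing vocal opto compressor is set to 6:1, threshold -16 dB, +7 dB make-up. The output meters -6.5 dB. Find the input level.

-1 dB

Remove make-up: -6.5 − 7 = -13.5 dB.
That's 2.5 dB above the -16 dB threshold.
Before 6:1 compression the overshoot was 2.5 × 6 = 15 dB, so input = -16 + 15 = -1 dB.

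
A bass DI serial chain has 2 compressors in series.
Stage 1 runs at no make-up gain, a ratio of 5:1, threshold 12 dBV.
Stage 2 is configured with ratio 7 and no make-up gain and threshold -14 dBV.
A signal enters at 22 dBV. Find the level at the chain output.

-10 dBV

Stage 1: overshoot 10 dB → 10/5 = 2 dB → 14 dBV.
Stage 2: 28 dB above -14 dBV, reduced 7:1 to 4 dB above → -10 dBV.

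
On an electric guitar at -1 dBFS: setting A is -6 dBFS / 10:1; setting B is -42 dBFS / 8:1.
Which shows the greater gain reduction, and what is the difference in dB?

B, by 31.375 dB

A: overshoot 5 dB → output overshoot 0.5 dB → GR 4.5 dB.
B: overshoot 41 dB → output overshoot 5.125 dB → GR 35.875 dB.
B applies 31.375 dB more gain reduction.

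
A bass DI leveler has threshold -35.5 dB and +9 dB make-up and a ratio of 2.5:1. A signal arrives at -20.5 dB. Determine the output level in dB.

-20.5 dB

The input is 15 dB above the -35.5 dB threshold.
2.5:1 compression reduces that to 15/2.5 = 6 dB over.
That puts the output at -29.5 dB; make-up adds 9 dB, giving -20.5 dB.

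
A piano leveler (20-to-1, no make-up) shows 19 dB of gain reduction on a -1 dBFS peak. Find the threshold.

Input is 20 dB above T (since output overshoot × R = input overshoot: (-20 − T)·20 = -1 − T gives T = -21 dBFS).
Check: -21 + (-1 − (-21))/20 = -21 + 1 = -20 dBFS. ✓

-21 dBFS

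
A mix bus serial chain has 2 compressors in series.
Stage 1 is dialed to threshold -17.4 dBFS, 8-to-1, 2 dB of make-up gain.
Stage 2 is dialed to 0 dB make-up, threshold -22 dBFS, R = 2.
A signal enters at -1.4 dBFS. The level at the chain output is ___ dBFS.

-17.7 dBFS

Stage 1: -1.4 dBFS is 16 dB over -17.4 dBFS; at 8:1 that becomes 2 dB over, giving -15.4 dBFS; +2 dB make-up → -13.4 dBFS.
Stage 2: overshoot 8.6 dB → 8.6/2 = 4.3 dB → -17.7 dBFS.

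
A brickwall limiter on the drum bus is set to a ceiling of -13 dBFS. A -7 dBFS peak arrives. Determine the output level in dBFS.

-13 dBFS

The limiter clamps the peak to its -13 dBFS ceiling.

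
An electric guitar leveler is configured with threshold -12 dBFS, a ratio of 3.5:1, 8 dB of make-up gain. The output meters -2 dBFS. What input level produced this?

-5 dBFS

Before make-up, the level was -2 − 8 = -10 dBFS.
That's 2 dB above the -12 dBFS threshold.
Before 3.5:1 compression the overshoot was 2 × 3.5 = 7 dB, so input = -12 + 7 = -5 dBFS.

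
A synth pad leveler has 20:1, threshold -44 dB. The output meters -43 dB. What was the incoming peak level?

That's 1 dB above the -44 dB threshold.
Before 20:1 compression the overshoot was 1 × 20 = 20 dB, so input = -44 + 20 = -24 dB.

-24 dB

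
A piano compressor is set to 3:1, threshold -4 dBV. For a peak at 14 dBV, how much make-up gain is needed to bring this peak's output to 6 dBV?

Without make-up, output = threshold + overshoot/3 = -4 + 6 = 2 dBV.
Gap to target: 4 dB.

4 dB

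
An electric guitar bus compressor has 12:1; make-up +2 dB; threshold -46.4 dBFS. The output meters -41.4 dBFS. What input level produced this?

-10.4 dBFS

Remove make-up: -41.4 − 2 = -43.4 dBFS.
The compressed level sits -43.4 − (-46.4) = 3 dB over threshold.
Before 12:1 compression the overshoot was 3 × 12 = 36 dB, so input = -46.4 + 36 = -10.4 dBFS.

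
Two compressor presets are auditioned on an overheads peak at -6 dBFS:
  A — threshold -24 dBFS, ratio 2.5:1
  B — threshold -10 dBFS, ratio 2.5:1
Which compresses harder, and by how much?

A, by 8.4 dB

A: GR = 18 − 18/2.5 = 10.8 dB.
B: GR = 4 − 4/2.5 = 2.4 dB.
Difference: 8.4 dB in favour of A.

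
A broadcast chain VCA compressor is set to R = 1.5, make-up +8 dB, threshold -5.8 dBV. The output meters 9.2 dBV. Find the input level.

4.7 dBV

Before make-up, the level was 9.2 − 8 = 1.2 dBV.
Post-compression overshoot = 1.2 − (-5.8) = 7 dB.
Input overshoot = R × output overshoot = 10.5 dB → input = -5.8 + 10.5 = 4.7 dBV.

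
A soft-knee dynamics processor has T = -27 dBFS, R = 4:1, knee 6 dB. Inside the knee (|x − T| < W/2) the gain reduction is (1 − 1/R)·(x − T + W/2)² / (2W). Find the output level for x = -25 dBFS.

x − T + W/2 = -25 − (-27) + 3 = 5.
GR = (1 − 1/4) × 5² / 12 = 0.75 × 25 / 12 = 1.5625 dB.
Output = -25 − 1.5625 = -26.5625 dBFS.

-26.5625 dBFS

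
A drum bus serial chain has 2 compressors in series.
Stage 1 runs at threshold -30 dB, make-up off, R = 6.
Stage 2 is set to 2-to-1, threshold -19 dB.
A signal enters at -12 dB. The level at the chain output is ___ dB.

Stage 1: overshoot 18 dB → 18/6 = 3 dB → -27 dB.
Stage 2: below threshold (-27 ≤ -19); passes unchanged; output -27 dB.

-27 dB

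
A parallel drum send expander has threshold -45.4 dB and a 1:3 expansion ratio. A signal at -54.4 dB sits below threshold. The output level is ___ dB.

The input is 9 dB below the -45.4 dB threshold.
A 1:3 expander multiplies undershoot by 3: 9 × 3 = 27 dB below threshold.
Output = -45.4 − 27 = -72.4 dB.

-72.4 dB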